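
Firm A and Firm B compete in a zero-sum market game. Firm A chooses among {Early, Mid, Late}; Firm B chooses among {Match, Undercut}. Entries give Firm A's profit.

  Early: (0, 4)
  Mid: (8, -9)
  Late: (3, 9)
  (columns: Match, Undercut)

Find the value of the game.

Row minima: Early → 0, Mid → -9, Late → 3; maximin = 3.
Column maxima: Match → 8, Undercut → 9; minimax = 8.
3 ≠ 8, so there is no saddle point; optimal play is mixed.
Early is strictly dominated by Late, so Firm A never plays it.
On the remaining 2×2 (Mid, Late vs Match, Undercut):
Let Firm A play Mid with probability p. Expected payoff against Match: 8p + 3(1−p) = 5p + 3; against Undercut: (-9)p + 9(1−p) = −18p + 9.
Setting these equal: 5p + 3 = −18p + 9 ⇒ 23p = 6 ⇒ p = 6/23, and the value is (5)·(6/23) + 3 = 99/23.
For Firm B: with q = P(Match), equating Mid's and Late's payoffs gives 17q − 9 = −6q + 9 ⇒ q = 18/23.

99/23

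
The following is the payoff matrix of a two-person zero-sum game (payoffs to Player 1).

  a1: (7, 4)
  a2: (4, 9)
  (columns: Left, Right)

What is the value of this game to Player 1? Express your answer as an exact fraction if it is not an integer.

Row minima: a1 → 4, a2 → 4; maximin = 4.
Column maxima: Left → 7, Right → 9; minimax = 7.
4 ≠ 7, so there is no saddle point; optimal play is mixed.
Let Player 1 play a1 with probability p. Expected payoff against Left: 7p + 4(1−p) = 3p + 4; against Right: 4p + 9(1−p) = −5p + 9.
Setting these equal: 3p + 4 = −5p + 9 ⇒ 8p = 5 ⇒ p = 5/8, and the value is (3)·(5/8) + 4 = 47/8.
For Player 2: with q = P(Left), equating a1's and a2's payoffs gives 3q + 4 = −5q + 9 ⇒ q = 5/8.

47/8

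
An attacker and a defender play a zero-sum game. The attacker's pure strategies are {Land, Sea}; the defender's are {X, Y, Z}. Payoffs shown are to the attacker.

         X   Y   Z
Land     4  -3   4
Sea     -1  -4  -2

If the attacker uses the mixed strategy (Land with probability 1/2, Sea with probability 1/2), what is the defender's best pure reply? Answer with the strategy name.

Y

If the defender plays X, the attacker's expected payoff is (1/2)·4 + (1/2)·(-1) = 3/2.
If the defender plays Y, the attacker's expected payoff is (1/2)·(-3) + (1/2)·(-4) = -7/2.
If the defender plays Z, the attacker's expected payoff is (1/2)·4 + (1/2)·(-2) = 1.
The defender minimizes the attacker's payoff; the smallest is -7/2, so the best response is Y.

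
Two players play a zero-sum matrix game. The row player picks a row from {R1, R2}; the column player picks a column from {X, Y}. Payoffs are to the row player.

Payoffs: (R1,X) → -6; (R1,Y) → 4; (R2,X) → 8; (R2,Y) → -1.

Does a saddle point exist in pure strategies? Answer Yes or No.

Row minima: R1 → -6, R2 → -1; maximin = -1.
Column maxima: X → 8, Y → 4; minimax = 4.
-1 ≠ 4, so no pure-strategy equilibrium exists.

No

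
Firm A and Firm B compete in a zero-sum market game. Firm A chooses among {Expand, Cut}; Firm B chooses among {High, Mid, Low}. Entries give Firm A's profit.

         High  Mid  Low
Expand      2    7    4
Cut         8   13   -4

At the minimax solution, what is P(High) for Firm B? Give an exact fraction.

4/7

Row minima: Expand → 2, Cut → -4; maximin = 2.
Column maxima: High → 8, Mid → 13, Low → 4; minimax = 4.
2 ≠ 4, so there is no saddle point; optimal play is mixed.
Mid is strictly dominated by High (it gives Firm A strictly more in every row), so Firm B never plays it.
On the remaining 2×2 (Expand, Cut vs High, Low):
Let Firm A play Expand with probability p. Expected payoff against High: 2p + 8(1−p) = −6p + 8; against Low: 4p + (-4)(1−p) = 8p − 4.
Setting these equal: −6p + 8 = 8p − 4 ⇒ −14p = -12 ⇒ p = 6/7, and the value is (-6)·(6/7) + 8 = 20/7.
For Firm B: with q = P(High), equating Expand's and Cut's payoffs gives −2q + 4 = 12q − 4 ⇒ q = 4/7.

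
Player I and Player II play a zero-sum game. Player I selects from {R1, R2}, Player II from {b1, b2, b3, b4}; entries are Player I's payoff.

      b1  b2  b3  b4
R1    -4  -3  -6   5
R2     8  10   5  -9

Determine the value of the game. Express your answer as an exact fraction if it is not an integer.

-29/25

Row minima: R1 → -6, R2 → -9; maximin = -6.
Column maxima: b1 → 8, b2 → 10, b3 → 5, b4 → 5; minimax = 5.
-6 ≠ 5, so there is no saddle point; optimal play is mixed.
b1 is strictly dominated by b3 (it gives Player I strictly more in every row), so Player II never plays it.
b2 is strictly dominated by b3 (it gives Player I strictly more in every row), so Player II never plays it.
On the remaining 2×2 (R1, R2 vs b3, b4):
Let Player I play R1 with probability p. Expected payoff against b3: (-6)p + 5(1−p) = −11p + 5; against b4: 5p + (-9)(1−p) = 14p − 9.
Setting these equal: −11p + 5 = 14p − 9 ⇒ −25p = -14 ⇒ p = 14/25, and the value is (-11)·(14/25) + 5 = -29/25.
For Player II: with q = P(b3), equating R1's and R2's payoffs gives −11q + 5 = 14q − 9 ⇒ q = 14/25.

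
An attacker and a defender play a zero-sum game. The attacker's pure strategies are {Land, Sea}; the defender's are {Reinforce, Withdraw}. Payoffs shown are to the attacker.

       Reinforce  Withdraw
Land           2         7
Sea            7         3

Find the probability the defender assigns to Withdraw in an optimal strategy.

5/9

Row minima: Land → 2, Sea → 3; maximin = 3.
Column maxima: Reinforce → 7, Withdraw → 7; minimax = 7.
3 ≠ 7, so there is no saddle point; optimal play is mixed.
Let the attacker play Land with probability p. Expected payoff against Reinforce: 2p + 7(1−p) = −5p + 7; against Withdraw: 7p + 3(1−p) = 4p + 3.
Setting these equal: −5p + 7 = 4p + 3 ⇒ −9p = -4 ⇒ p = 4/9, and the value is (-5)·(4/9) + 7 = 43/9.
For the defender: with q = P(Reinforce), equating Land's and Sea's payoffs gives −5q + 7 = 4q + 3 ⇒ q = 4/9.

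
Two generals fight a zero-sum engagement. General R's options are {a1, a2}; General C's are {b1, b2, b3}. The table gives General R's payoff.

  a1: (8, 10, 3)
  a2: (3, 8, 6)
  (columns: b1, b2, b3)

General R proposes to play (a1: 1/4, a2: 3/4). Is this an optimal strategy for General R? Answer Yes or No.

No

Against b1 this mix gives (1/4)·8 + (3/4)·3 = 17/4.
Against b2 this mix gives (1/4)·10 + (3/4)·8 = 17/2.
Against b3 this mix gives (1/4)·3 + (3/4)·6 = 21/4.
General C will play b1, holding General R to 17/4. Shifting weight toward the row that does better against b1 would raise this floor (the equalizing mix achieves 39/8 against both b1 and b3), so the proposed strategy is not optimal.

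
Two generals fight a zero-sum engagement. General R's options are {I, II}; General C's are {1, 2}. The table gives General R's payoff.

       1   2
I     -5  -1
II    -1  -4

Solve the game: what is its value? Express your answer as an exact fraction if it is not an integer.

Row minima: I → -5, II → -4; maximin = -4.
Column maxima: 1 → -1, 2 → -1; minimax = -1.
-4 ≠ -1, so there is no saddle point; optimal play is mixed.
Let General R play I with probability p. Expected payoff against 1: (-5)p + (-1)(1−p) = −4p − 1; against 2: (-1)p + (-4)(1−p) = 3p − 4.
Setting these equal: −4p − 1 = 3p − 4 ⇒ −7p = -3 ⇒ p = 3/7, and the value is (-4)·(3/7) − 1 = -19/7.
For General C: with q = P(1), equating I's and II's payoffs gives −4q − 1 = 3q − 4 ⇒ q = 3/7.

-19/7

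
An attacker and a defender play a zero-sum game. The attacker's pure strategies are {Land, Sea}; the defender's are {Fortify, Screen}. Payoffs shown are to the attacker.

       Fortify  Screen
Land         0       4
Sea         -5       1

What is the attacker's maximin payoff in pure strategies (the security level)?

Row minima: Land → 0, Sea → -5.
The best of these is 0.

0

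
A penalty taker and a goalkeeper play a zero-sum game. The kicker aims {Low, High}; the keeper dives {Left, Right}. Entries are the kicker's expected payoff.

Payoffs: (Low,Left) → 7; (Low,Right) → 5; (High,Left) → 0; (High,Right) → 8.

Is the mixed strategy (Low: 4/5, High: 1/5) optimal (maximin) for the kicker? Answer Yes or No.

Against Left this mix gives (4/5)·7 + (1/5)·0 = 28/5.
Against Right this mix gives (4/5)·5 + (1/5)·8 = 28/5.
All of the keeper's active replies (Left, Right) yield 28/5, and no column does worse for the kicker. The mix makes the keeper indifferent and guarantees 28/5, so it is optimal.

Yes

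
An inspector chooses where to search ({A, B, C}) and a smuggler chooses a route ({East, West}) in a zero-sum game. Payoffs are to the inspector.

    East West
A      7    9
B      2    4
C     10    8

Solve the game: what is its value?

Row minima: A → 7, B → 2, C → 8; maximin = 8.
Column maxima: East → 10, West → 9; minimax = 9.
8 ≠ 9, so there is no saddle point; optimal play is mixed.
B is strictly dominated by A, so the inspector never plays it.
On the remaining 2×2 (A, C vs East, West):
Let the inspector play A with probability p. Expected payoff against East: 7p + 10(1−p) = −3p + 10; against West: 9p + 8(1−p) = p + 8.
Setting these equal: −3p + 10 = p + 8 ⇒ −4p = -2 ⇒ p = 1/2, and the value is (-3)·(1/2) + 10 = 17/2.
For the smuggler: with q = P(East), equating A's and C's payoffs gives −2q + 9 = 2q + 8 ⇒ q = 1/4.

17/2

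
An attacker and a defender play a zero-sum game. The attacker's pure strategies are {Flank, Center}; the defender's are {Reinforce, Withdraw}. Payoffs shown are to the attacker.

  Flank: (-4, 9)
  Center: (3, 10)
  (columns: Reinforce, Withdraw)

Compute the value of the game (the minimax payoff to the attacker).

3

Row minima: Flank → -4, Center → 3; maximin = 3.
Column maxima: Reinforce → 3, Withdraw → 10; minimax = 3.
Since maximin = minimax = 3, there is a saddle point and the value is 3.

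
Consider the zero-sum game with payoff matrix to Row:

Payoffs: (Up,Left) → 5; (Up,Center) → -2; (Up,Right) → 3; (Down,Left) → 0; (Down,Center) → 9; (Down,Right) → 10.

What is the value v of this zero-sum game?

45/16

Row minima: Up → -2, Down → 0; maximin = 0.
Column maxima: Left → 5, Center → 9, Right → 10; minimax = 5.
0 ≠ 5, so there is no saddle point; optimal play is mixed.
Right is strictly dominated by Center (it gives Row strictly more in every row), so Column never plays it.
On the remaining 2×2 (Up, Down vs Left, Center):
Let Row play Up with probability p. Expected payoff against Left: 5p + 0(1−p) = 5p; against Center: (-2)p + 9(1−p) = −11p + 9.
Setting these equal: 5p = −11p + 9 ⇒ 16p = 9 ⇒ p = 9/16, and the value is (5)·(9/16) = 45/16.
For Column: with q = P(Left), equating Up's and Down's payoffs gives 7q − 2 = −9q + 9 ⇒ q = 11/16.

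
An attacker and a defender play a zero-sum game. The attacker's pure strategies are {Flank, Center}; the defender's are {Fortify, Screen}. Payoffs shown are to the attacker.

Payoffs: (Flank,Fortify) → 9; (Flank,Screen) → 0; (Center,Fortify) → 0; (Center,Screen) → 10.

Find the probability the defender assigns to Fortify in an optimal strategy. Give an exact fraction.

10/19

Row minima: Flank → 0, Center → 0; maximin = 0.
Column maxima: Fortify → 9, Screen → 10; minimax = 9.
0 ≠ 9, so there is no saddle point; optimal play is mixed.
Let the attacker play Flank with probability p. Expected payoff against Fortify: 9p + 0(1−p) = 9p; against Screen: 0p + 10(1−p) = −10p + 10.
Setting these equal: 9p = −10p + 10 ⇒ 19p = 10 ⇒ p = 10/19, and the value is (9)·(10/19) = 90/19.
For the defender: with q = P(Fortify), equating Flank's and Center's payoffs gives 9q = −10q + 10 ⇒ q = 10/19.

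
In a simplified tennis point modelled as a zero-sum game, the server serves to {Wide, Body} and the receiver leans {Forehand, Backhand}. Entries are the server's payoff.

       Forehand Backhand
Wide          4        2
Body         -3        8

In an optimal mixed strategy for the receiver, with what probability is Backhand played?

Row minima: Wide → 2, Body → -3; maximin = 2.
Column maxima: Forehand → 4, Backhand → 8; minimax = 4.
2 ≠ 4, so there is no saddle point; optimal play is mixed.
Let the server play Wide with probability p. Expected payoff against Forehand: 4p + (-3)(1−p) = 7p − 3; against Backhand: 2p + 8(1−p) = −6p + 8.
Setting these equal: 7p − 3 = −6p + 8 ⇒ 13p = 11 ⇒ p = 11/13, and the value is (7)·(11/13) − 3 = 38/13.
For the receiver: with q = P(Forehand), equating Wide's and Body's payoffs gives 2q + 2 = −11q + 8 ⇒ q = 6/13.

7/13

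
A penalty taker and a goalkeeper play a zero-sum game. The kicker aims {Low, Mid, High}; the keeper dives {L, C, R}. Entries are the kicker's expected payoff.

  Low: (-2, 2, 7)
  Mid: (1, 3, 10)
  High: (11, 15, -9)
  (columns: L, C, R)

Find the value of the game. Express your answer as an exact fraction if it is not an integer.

Row minima: Low → -2, Mid → 1, High → -9; maximin = 1.
Column maxima: L → 11, C → 15, R → 10; minimax = 10.
1 ≠ 10, so there is no saddle point; optimal play is mixed.
Low is strictly dominated by Mid, so the kicker never plays it.
C is strictly dominated by L (it gives the kicker strictly more in every row), so the keeper never plays it.
On the remaining 2×2 (Mid, High vs L, R):
Let the kicker play Mid with probability p. Expected payoff against L: 1p + 11(1−p) = −10p + 11; against R: 10p + (-9)(1−p) = 19p − 9.
Setting these equal: −10p + 11 = 19p − 9 ⇒ −29p = -20 ⇒ p = 20/29, and the value is (-10)·(20/29) + 11 = 119/29.
For the keeper: with q = P(L), equating Mid's and High's payoffs gives −9q + 10 = 20q − 9 ⇒ q = 19/29.

119/29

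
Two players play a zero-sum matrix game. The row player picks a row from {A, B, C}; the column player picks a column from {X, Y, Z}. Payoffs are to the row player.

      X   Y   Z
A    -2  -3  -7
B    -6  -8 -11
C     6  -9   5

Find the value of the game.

-13/3

Row minima: A → -7, B → -11, C → -9; maximin = -7.
Column maxima: X → 6, Y → -3, Z → 5; minimax = -3.
-7 ≠ -3, so there is no saddle point; optimal play is mixed.
B is strictly dominated by A, so the row player never plays it.
X is strictly dominated by Y (it gives the row player strictly more in every row), so the column player never plays it.
On the remaining 2×2 (A, C vs Y, Z):
Let the row player play A with probability p. Expected payoff against Y: (-3)p + (-9)(1−p) = 6p − 9; against Z: (-7)p + 5(1−p) = −12p + 5.
Setting these equal: 6p − 9 = −12p + 5 ⇒ 18p = 14 ⇒ p = 7/9, and the value is (6)·(7/9) − 9 = -13/3.
For the column player: with q = P(Y), equating A's and C's payoffs gives 4q − 7 = −14q + 5 ⇒ q = 2/3.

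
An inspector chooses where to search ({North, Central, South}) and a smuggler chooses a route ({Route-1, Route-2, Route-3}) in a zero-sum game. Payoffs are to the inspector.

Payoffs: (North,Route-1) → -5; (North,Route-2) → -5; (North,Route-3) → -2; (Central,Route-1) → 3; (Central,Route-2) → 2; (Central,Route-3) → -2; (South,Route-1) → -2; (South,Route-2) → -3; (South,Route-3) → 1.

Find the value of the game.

Row minima: North → -5, Central → -2, South → -3; maximin = -2.
Column maxima: Route-1 → 3, Route-2 → 2, Route-3 → 1; minimax = 1.
-2 ≠ 1, so there is no saddle point; optimal play is mixed.
North is strictly dominated by South, so the inspector never plays it.
With North eliminated, Route-1 is strictly dominated by Route-2 (it gives the inspector strictly more in every remaining row), so the smuggler never plays it.
On the remaining 2×2 (Central, South vs Route-2, Route-3):
Let the inspector play Central with probability p. Expected payoff against Route-2: 2p + (-3)(1−p) = 5p − 3; against Route-3: (-2)p + 1(1−p) = −3p + 1.
Setting these equal: 5p − 3 = −3p + 1 ⇒ 8p = 4 ⇒ p = 1/2, and the value is (5)·(1/2) − 3 = -1/2.
For the smuggler: with q = P(Route-2), equating Central's and South's payoffs gives 4q − 2 = −4q + 1 ⇒ q = 3/8.

-1/2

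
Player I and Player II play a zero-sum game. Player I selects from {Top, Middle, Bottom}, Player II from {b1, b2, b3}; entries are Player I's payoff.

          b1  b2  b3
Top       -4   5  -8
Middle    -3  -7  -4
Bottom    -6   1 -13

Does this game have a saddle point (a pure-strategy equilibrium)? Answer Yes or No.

No

Row minima: Top → -8, Middle → -7, Bottom → -13; maximin = -7.
Column maxima: b1 → -3, b2 → 5, b3 → -4; minimax = -4.
-7 ≠ -4, so no pure-strategy equilibrium exists.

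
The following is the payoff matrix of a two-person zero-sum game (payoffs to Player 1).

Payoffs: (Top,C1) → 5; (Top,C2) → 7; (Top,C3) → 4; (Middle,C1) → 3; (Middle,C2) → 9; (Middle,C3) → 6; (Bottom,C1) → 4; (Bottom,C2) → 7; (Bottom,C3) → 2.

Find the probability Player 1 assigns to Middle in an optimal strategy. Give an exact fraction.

Row minima: Top → 4, Middle → 3, Bottom → 2; maximin = 4.
Column maxima: C1 → 5, C2 → 9, C3 → 6; minimax = 5.
4 ≠ 5, so there is no saddle point; optimal play is mixed.
C2 is strictly dominated by C1 (it gives Player 1 strictly more in every row), so Player 2 never plays it.
With C2 eliminated, Bottom is strictly dominated by Top (Top gives Player 1 strictly more in every remaining column), so Player 1 never plays it.
On the remaining 2×2 (Top, Middle vs C1, C3):
Let Player 1 play Top with probability p. Expected payoff against C1: 5p + 3(1−p) = 2p + 3; against C3: 4p + 6(1−p) = −2p + 6.
Setting these equal: 2p + 3 = −2p + 6 ⇒ 4p = 3 ⇒ p = 3/4, and the value is (2)·(3/4) + 3 = 9/2.
For Player 2: with q = P(C1), equating Top's and Middle's payoffs gives q + 4 = −3q + 6 ⇒ q = 1/2.

1/4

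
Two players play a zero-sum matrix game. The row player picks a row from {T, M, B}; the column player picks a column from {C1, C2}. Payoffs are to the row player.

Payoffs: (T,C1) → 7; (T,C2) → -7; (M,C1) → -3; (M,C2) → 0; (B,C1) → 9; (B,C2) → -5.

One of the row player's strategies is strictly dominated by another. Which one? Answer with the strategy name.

B gives a strictly higher payoff than T against every column: 9 > 7, -5 > -7.
So T is strictly dominated and the row player never plays it.

T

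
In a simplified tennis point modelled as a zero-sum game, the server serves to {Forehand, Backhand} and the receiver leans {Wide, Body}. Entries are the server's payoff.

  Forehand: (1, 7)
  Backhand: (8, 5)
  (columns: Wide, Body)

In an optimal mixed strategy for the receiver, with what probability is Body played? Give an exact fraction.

Row minima: Forehand → 1, Backhand → 5; maximin = 5.
Column maxima: Wide → 8, Body → 7; minimax = 7.
5 ≠ 7, so there is no saddle point; optimal play is mixed.
Let the server play Forehand with probability p. Expected payoff against Wide: 1p + 8(1−p) = −7p + 8; against Body: 7p + 5(1−p) = 2p + 5.
Setting these equal: −7p + 8 = 2p + 5 ⇒ −9p = -3 ⇒ p = 1/3, and the value is (-7)·(1/3) + 8 = 17/3.
For the receiver: with q = P(Wide), equating Forehand's and Backhand's payoffs gives −6q + 7 = 3q + 5 ⇒ q = 2/9.

7/9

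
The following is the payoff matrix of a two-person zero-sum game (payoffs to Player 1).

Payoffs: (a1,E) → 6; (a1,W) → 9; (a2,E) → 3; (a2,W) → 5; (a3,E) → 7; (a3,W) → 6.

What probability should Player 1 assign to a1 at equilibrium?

1/4

Row minima: a1 → 6, a2 → 3, a3 → 6; maximin = 6.
Column maxima: E → 7, W → 9; minimax = 7.
6 ≠ 7, so there is no saddle point; optimal play is mixed.
a2 is strictly dominated by a1, so Player 1 never plays it.
On the remaining 2×2 (a1, a3 vs E, W):
Let Player 1 play a1 with probability p. Expected payoff against E: 6p + 7(1−p) = −p + 7; against W: 9p + 6(1−p) = 3p + 6.
Setting these equal: −p + 7 = 3p + 6 ⇒ −4p = -1 ⇒ p = 1/4, and the value is (-1)·(1/4) + 7 = 27/4.
For Player 2: with q = P(E), equating a1's and a3's payoffs gives −3q + 9 = q + 6 ⇒ q = 3/4.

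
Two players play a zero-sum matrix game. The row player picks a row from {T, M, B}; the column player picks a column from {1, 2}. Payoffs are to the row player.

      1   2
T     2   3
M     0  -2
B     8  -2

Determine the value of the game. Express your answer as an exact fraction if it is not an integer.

Row minima: T → 2, M → -2, B → -2; maximin = 2.
Column maxima: 1 → 8, 2 → 3; minimax = 3.
2 ≠ 3, so there is no saddle point; optimal play is mixed.
M is strictly dominated by T, so the row player never plays it.
On the remaining 2×2 (T, B vs 1, 2):
Let the row player play T with probability p. Expected payoff against 1: 2p + 8(1−p) = −6p + 8; against 2: 3p + (-2)(1−p) = 5p − 2.
Setting these equal: −6p + 8 = 5p − 2 ⇒ −11p = -10 ⇒ p = 10/11, and the value is (-6)·(10/11) + 8 = 28/11.
For the column player: with q = P(1), equating T's and B's payoffs gives −q + 3 = 10q − 2 ⇒ q = 5/11.

28/11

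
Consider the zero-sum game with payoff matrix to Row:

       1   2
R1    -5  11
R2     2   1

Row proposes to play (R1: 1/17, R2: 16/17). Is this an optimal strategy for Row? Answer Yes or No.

Against 1 this mix gives (1/17)·(-5) + (16/17)·2 = 27/17.
Against 2 this mix gives (1/17)·11 + (16/17)·1 = 27/17.
All of Column's active replies (1, 2) yield 27/17, and no column does worse for Row. The mix makes Column indifferent and guarantees 27/17, so it is optimal.

Yes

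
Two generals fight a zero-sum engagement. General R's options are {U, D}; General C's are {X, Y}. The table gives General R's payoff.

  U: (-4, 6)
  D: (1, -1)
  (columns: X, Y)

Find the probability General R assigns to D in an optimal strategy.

5/6

Row minima: U → -4, D → -1; maximin = -1.
Column maxima: X → 1, Y → 6; minimax = 1.
-1 ≠ 1, so there is no saddle point; optimal play is mixed.
Let General R play U with probability p. Expected payoff against X: (-4)p + 1(1−p) = −5p + 1; against Y: 6p + (-1)(1−p) = 7p − 1.
Setting these equal: −5p + 1 = 7p − 1 ⇒ −12p = -2 ⇒ p = 1/6, and the value is (-5)·(1/6) + 1 = 1/6.
For General C: with q = P(X), equating U's and D's payoffs gives −10q + 6 = 2q − 1 ⇒ q = 7/12.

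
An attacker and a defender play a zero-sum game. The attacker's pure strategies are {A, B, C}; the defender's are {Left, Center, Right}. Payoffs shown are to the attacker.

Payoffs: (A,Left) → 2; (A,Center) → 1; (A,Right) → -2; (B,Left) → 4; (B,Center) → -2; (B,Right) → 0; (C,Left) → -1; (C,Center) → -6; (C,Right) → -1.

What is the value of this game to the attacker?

-4/5

Row minima: A → -2, B → -2, C → -6; maximin = -2.
Column maxima: Left → 4, Center → 1, Right → 0; minimax = 0.
-2 ≠ 0, so there is no saddle point; optimal play is mixed.
C is strictly dominated by B, so the attacker never plays it.
Left is strictly dominated by Center (it gives the attacker strictly more in every row), so the defender never plays it.
On the remaining 2×2 (A, B vs Center, Right):
Let the attacker play A with probability p. Expected payoff against Center: 1p + (-2)(1−p) = 3p − 2; against Right: (-2)p + 0(1−p) = −2p.
Setting these equal: 3p − 2 = −2p ⇒ 5p = 2 ⇒ p = 2/5, and the value is (3)·(2/5) − 2 = -4/5.
For the defender: with q = P(Center), equating A's and B's payoffs gives 3q − 2 = −2q ⇒ q = 2/5.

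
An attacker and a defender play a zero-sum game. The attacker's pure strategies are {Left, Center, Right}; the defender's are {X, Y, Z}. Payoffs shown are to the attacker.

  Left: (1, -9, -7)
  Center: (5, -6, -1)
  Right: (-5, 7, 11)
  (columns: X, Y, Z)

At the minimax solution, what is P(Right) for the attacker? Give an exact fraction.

Row minima: Left → -9, Center → -6, Right → -5; maximin = -5.
Column maxima: X → 5, Y → 7, Z → 11; minimax = 5.
-5 ≠ 5, so there is no saddle point; optimal play is mixed.
Left is strictly dominated by Center, so the attacker never plays it.
Z is strictly dominated by Y (it gives the attacker strictly more in every row), so the defender never plays it.
On the remaining 2×2 (Center, Right vs X, Y):
Let the attacker play Center with probability p. Expected payoff against X: 5p + (-5)(1−p) = 10p − 5; against Y: (-6)p + 7(1−p) = −13p + 7.
Setting these equal: 10p − 5 = −13p + 7 ⇒ 23p = 12 ⇒ p = 12/23, and the value is (10)·(12/23) − 5 = 5/23.
For the defender: with q = P(X), equating Center's and Right's payoffs gives 11q − 6 = −12q + 7 ⇒ q = 13/23.

11/23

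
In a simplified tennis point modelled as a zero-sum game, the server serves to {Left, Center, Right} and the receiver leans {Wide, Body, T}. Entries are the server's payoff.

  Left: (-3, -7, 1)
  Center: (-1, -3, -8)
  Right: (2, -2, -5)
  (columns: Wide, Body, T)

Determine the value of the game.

Row minima: Left → -7, Center → -8, Right → -5; maximin = -5.
Column maxima: Wide → 2, Body → -2, T → 1; minimax = -2.
-5 ≠ -2, so there is no saddle point; optimal play is mixed.
Center is strictly dominated by Right, so the server never plays it.
Wide is strictly dominated by Body (it gives the server strictly more in every row), so the receiver never plays it.
On the remaining 2×2 (Left, Right vs Body, T):
Let the server play Left with probability p. Expected payoff against Body: (-7)p + (-2)(1−p) = −5p − 2; against T: 1p + (-5)(1−p) = 6p − 5.
Setting these equal: −5p − 2 = 6p − 5 ⇒ −11p = -3 ⇒ p = 3/11, and the value is (-5)·(3/11) − 2 = -37/11.
For the receiver: with q = P(Body), equating Left's and Right's payoffs gives −8q + 1 = 3q − 5 ⇒ q = 6/11.

-37/11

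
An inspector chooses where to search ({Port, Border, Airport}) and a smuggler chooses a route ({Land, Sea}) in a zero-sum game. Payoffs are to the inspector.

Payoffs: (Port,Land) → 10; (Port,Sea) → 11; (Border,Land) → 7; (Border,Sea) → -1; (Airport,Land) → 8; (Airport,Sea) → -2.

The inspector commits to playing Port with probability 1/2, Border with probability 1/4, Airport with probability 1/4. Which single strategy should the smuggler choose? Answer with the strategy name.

Sea

If the smuggler plays Land, the inspector's expected payoff is (1/2)·10 + (1/4)·7 + (1/4)·8 = 35/4.
If the smuggler plays Sea, the inspector's expected payoff is (1/2)·11 + (1/4)·(-1) + (1/4)·(-2) = 19/4.
The smuggler minimizes the inspector's payoff; the smallest is 19/4, so the best response is Sea.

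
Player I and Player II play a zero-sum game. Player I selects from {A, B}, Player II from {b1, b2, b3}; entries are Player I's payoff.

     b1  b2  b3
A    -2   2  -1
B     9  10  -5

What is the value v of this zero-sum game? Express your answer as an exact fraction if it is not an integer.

-19/15

Row minima: A → -2, B → -5; maximin = -2.
Column maxima: b1 → 9, b2 → 10, b3 → -1; minimax = -1.
-2 ≠ -1, so there is no saddle point; optimal play is mixed.
b2 is strictly dominated by b1 (it gives Player I strictly more in every row), so Player II never plays it.
On the remaining 2×2 (A, B vs b1, b3):
Let Player I play A with probability p. Expected payoff against b1: (-2)p + 9(1−p) = −11p + 9; against b3: (-1)p + (-5)(1−p) = 4p − 5.
Setting these equal: −11p + 9 = 4p − 5 ⇒ −15p = -14 ⇒ p = 14/15, and the value is (-11)·(14/15) + 9 = -19/15.
For Player II: with q = P(b1), equating A's and B's payoffs gives −q − 1 = 14q − 5 ⇒ q = 4/15.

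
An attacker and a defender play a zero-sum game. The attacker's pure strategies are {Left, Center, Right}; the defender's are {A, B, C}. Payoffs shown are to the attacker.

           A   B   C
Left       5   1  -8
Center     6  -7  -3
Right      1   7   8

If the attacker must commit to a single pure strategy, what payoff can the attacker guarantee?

Row minima: Left → -8, Center → -7, Right → 1.
The best of these is 1.

1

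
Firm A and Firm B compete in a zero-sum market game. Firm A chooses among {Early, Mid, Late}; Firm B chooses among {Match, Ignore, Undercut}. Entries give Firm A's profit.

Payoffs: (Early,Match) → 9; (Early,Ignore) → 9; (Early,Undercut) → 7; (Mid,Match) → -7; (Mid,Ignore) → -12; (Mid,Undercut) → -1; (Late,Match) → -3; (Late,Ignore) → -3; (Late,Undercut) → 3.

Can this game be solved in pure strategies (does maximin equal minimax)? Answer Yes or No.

Row minima: Early → 7, Mid → -12, Late → -3; maximin = 7.
Column maxima: Match → 9, Ignore → 9, Undercut → 7; minimax = 7.
maximin = minimax = 7, so a saddle point exists.

Yes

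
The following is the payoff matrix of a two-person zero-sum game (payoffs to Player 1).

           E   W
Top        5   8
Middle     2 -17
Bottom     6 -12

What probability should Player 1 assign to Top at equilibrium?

6/7

Row minima: Top → 5, Middle → -17, Bottom → -12; maximin = 5.
Column maxima: E → 6, W → 8; minimax = 6.
5 ≠ 6, so there is no saddle point; optimal play is mixed.
Middle is strictly dominated by Top, so Player 1 never plays it.
On the remaining 2×2 (Top, Bottom vs E, W):
Let Player 1 play Top with probability p. Expected payoff against E: 5p + 6(1−p) = −p + 6; against W: 8p + (-12)(1−p) = 20p − 12.
Setting these equal: −p + 6 = 20p − 12 ⇒ −21p = -18 ⇒ p = 6/7, and the value is (-1)·(6/7) + 6 = 36/7.
For Player 2: with q = P(E), equating Top's and Bottom's payoffs gives −3q + 8 = 18q − 12 ⇒ q = 20/21.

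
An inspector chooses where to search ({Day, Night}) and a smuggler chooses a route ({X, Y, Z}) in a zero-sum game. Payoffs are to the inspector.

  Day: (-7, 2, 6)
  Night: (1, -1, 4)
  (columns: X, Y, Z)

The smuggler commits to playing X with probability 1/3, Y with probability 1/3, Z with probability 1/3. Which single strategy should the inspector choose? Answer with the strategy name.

Expected payoff of Day: (1/3)·(-7) + (1/3)·2 + (1/3)·6 = 1/3.
Expected payoff of Night: (1/3)·1 + (1/3)·(-1) + (1/3)·4 = 4/3.
The largest is 4/3, so the inspector's best response is Night.

Night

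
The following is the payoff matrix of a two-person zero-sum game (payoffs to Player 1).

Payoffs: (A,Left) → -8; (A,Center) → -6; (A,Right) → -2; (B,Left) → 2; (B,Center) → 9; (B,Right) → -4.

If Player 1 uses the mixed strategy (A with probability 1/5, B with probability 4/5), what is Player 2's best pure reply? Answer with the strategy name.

If Player 2 plays Left, Player 1's expected payoff is (1/5)·(-8) + (4/5)·2 = 0.
If Player 2 plays Center, Player 1's expected payoff is (1/5)·(-6) + (4/5)·9 = 6.
If Player 2 plays Right, Player 1's expected payoff is (1/5)·(-2) + (4/5)·(-4) = -18/5.
Player 2 minimizes Player 1's payoff; the smallest is -18/5, so the best response is Right.

Right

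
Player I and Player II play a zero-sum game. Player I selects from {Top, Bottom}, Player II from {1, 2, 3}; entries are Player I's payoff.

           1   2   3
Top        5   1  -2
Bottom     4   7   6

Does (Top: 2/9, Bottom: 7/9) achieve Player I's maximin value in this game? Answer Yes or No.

Against 1 this mix gives (2/9)·5 + (7/9)·4 = 38/9.
Against 2 this mix gives (2/9)·1 + (7/9)·7 = 17/3.
Against 3 this mix gives (2/9)·(-2) + (7/9)·6 = 38/9.
All of Player II's active replies (1, 3) yield 38/9, and no column does worse for Player I. The mix makes Player II indifferent and guarantees 38/9, so it is optimal.

Yes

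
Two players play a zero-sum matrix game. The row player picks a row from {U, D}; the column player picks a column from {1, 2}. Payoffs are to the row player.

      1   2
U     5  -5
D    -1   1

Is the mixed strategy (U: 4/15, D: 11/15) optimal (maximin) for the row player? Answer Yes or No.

Against 1 this mix gives (4/15)·5 + (11/15)·(-1) = 3/5.
Against 2 this mix gives (4/15)·(-5) + (11/15)·1 = -3/5.
The column player will play 2, holding the row player to -3/5. Shifting weight toward the row that does better against 2 would raise this floor (the equalizing mix achieves 0 against both 2 and 1), so the proposed strategy is not optimal.

No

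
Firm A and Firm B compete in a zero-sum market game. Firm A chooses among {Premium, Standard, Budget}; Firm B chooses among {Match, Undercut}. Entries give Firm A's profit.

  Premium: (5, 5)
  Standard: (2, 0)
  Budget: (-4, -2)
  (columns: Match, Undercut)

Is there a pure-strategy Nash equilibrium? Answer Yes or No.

Yes

Row minima: Premium → 5, Standard → 0, Budget → -4; maximin = 5.
Column maxima: Match → 5, Undercut → 5; minimax = 5.
maximin = minimax = 5, so a saddle point exists.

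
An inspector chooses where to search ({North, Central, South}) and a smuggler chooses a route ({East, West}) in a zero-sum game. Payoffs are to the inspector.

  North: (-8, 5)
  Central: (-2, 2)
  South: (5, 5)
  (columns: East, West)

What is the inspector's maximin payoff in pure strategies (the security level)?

Row minima: North → -8, Central → -2, South → 5.
The best of these is 5.

5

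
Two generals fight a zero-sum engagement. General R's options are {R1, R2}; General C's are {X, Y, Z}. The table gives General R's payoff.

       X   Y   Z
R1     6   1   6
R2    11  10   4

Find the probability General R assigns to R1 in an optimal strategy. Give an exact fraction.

6/11

Row minima: R1 → 1, R2 → 4; maximin = 4.
Column maxima: X → 11, Y → 10, Z → 6; minimax = 6.
4 ≠ 6, so there is no saddle point; optimal play is mixed.
X is strictly dominated by Y (it gives General R strictly more in every row), so General C never plays it.
On the remaining 2×2 (R1, R2 vs Y, Z):
Let General R play R1 with probability p. Expected payoff against Y: 1p + 10(1−p) = −9p + 10; against Z: 6p + 4(1−p) = 2p + 4.
Setting these equal: −9p + 10 = 2p + 4 ⇒ −11p = -6 ⇒ p = 6/11, and the value is (-9)·(6/11) + 10 = 56/11.
For General C: with q = P(Y), equating R1's and R2's payoffs gives −5q + 6 = 6q + 4 ⇒ q = 2/11.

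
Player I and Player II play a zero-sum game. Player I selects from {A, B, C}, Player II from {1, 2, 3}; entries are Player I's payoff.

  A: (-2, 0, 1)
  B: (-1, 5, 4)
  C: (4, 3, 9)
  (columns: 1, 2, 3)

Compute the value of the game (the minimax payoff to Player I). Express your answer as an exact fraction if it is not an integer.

23/7

Row minima: A → -2, B → -1, C → 3; maximin = 3.
Column maxima: 1 → 4, 2 → 5, 3 → 9; minimax = 4.
3 ≠ 4, so there is no saddle point; optimal play is mixed.
A is strictly dominated by B, so Player I never plays it.
3 is strictly dominated by 1 (it gives Player I strictly more in every row), so Player II never plays it.
On the remaining 2×2 (B, C vs 1, 2):
Let Player I play B with probability p. Expected payoff against 1: (-1)p + 4(1−p) = −5p + 4; against 2: 5p + 3(1−p) = 2p + 3.
Setting these equal: −5p + 4 = 2p + 3 ⇒ −7p = -1 ⇒ p = 1/7, and the value is (-5)·(1/7) + 4 = 23/7.
For Player II: with q = P(1), equating B's and C's payoffs gives −6q + 5 = q + 3 ⇒ q = 2/7.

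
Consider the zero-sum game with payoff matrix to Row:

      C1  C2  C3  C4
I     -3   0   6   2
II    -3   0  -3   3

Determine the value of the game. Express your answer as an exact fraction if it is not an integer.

Row minima: I → -3, II → -3; maximin = -3.
Column maxima: C1 → -3, C2 → 0, C3 → 6, C4 → 3; minimax = -3.
Since maximin = minimax = -3, there is a saddle point and the value is -3.

-3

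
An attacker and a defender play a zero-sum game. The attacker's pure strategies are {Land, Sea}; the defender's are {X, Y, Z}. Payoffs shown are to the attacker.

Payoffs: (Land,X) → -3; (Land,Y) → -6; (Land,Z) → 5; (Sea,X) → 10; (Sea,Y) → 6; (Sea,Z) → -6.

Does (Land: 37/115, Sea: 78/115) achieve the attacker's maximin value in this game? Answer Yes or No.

No

Against X this mix gives (37/115)·(-3) + (78/115)·10 = 669/115.
Against Y this mix gives (37/115)·(-6) + (78/115)·6 = 246/115.
Against Z this mix gives (37/115)·5 + (78/115)·(-6) = -283/115.
The defender will play Z, holding the attacker to -283/115. Shifting weight toward the row that does better against Z would raise this floor (the equalizing mix achieves -6/23 against both Z and Y), so the proposed strategy is not optimal.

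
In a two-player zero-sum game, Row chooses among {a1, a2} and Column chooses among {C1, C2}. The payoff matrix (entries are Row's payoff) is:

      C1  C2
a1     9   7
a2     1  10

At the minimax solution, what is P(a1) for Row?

9/11

Row minima: a1 → 7, a2 → 1; maximin = 7.
Column maxima: C1 → 9, C2 → 10; minimax = 9.
7 ≠ 9, so there is no saddle point; optimal play is mixed.
Let Row play a1 with probability p. Expected payoff against C1: 9p + 1(1−p) = 8p + 1; against C2: 7p + 10(1−p) = −3p + 10.
Setting these equal: 8p + 1 = −3p + 10 ⇒ 11p = 9 ⇒ p = 9/11, and the value is (8)·(9/11) + 1 = 83/11.
For Column: with q = P(C1), equating a1's and a2's payoffs gives 2q + 7 = −9q + 10 ⇒ q = 3/11.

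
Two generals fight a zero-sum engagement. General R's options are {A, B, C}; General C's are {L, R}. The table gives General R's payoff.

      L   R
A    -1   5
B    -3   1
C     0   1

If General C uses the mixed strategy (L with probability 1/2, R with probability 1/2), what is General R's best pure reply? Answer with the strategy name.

Expected payoff of A: (1/2)·(-1) + (1/2)·5 = 2.
Expected payoff of B: (1/2)·(-3) + (1/2)·1 = -1.
Expected payoff of C: (1/2)·0 + (1/2)·1 = 1/2.
The largest is 2, so General R's best response is A.

A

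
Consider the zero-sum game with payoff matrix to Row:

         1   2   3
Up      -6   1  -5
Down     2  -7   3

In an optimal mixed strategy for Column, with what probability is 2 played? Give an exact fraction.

1/2

Row minima: Up → -6, Down → -7; maximin = -6.
Column maxima: 1 → 2, 2 → 1, 3 → 3; minimax = 1.
-6 ≠ 1, so there is no saddle point; optimal play is mixed.
3 is strictly dominated by 1 (it gives Row strictly more in every row), so Column never plays it.
On the remaining 2×2 (Up, Down vs 1, 2):
Let Row play Up with probability p. Expected payoff against 1: (-6)p + 2(1−p) = −8p + 2; against 2: 1p + (-7)(1−p) = 8p − 7.
Setting these equal: −8p + 2 = 8p − 7 ⇒ −16p = -9 ⇒ p = 9/16, and the value is (-8)·(9/16) + 2 = -5/2.
For Column: with q = P(1), equating Up's and Down's payoffs gives −7q + 1 = 9q − 7 ⇒ q = 1/2.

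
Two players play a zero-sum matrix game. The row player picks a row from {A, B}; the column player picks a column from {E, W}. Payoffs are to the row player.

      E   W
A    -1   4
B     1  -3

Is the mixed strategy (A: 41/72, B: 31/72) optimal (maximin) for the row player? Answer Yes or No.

Against E this mix gives (41/72)·(-1) + (31/72)·1 = -5/36.
Against W this mix gives (41/72)·4 + (31/72)·(-3) = 71/72.
The column player will play E, holding the row player to -5/36. Shifting weight toward the row that does better against E would raise this floor (the equalizing mix achieves 1/9 against both E and W), so the proposed strategy is not optimal.

No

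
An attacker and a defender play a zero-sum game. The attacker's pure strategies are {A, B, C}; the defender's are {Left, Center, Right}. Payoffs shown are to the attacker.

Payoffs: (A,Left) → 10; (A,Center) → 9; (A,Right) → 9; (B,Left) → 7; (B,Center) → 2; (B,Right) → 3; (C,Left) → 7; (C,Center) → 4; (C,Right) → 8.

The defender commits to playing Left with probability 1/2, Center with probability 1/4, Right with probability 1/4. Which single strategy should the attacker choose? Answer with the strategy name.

Expected payoff of A: (1/2)·10 + (1/4)·9 + (1/4)·9 = 19/2.
Expected payoff of B: (1/2)·7 + (1/4)·2 + (1/4)·3 = 19/4.
Expected payoff of C: (1/2)·7 + (1/4)·4 + (1/4)·8 = 13/2.
The largest is 19/2, so the attacker's best response is A.

A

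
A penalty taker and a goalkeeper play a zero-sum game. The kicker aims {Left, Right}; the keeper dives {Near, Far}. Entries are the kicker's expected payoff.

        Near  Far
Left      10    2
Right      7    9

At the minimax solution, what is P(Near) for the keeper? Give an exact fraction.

Row minima: Left → 2, Right → 7; maximin = 7.
Column maxima: Near → 10, Far → 9; minimax = 9.
7 ≠ 9, so there is no saddle point; optimal play is mixed.
Let the kicker play Left with probability p. Expected payoff against Near: 10p + 7(1−p) = 3p + 7; against Far: 2p + 9(1−p) = −7p + 9.
Setting these equal: 3p + 7 = −7p + 9 ⇒ 10p = 2 ⇒ p = 1/5, and the value is (3)·(1/5) + 7 = 38/5.
For the keeper: with q = P(Near), equating Left's and Right's payoffs gives 8q + 2 = −2q + 9 ⇒ q = 7/10.

7/10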